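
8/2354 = 4/1177 = 0.00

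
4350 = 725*6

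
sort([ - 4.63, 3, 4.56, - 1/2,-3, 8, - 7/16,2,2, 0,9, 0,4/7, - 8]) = [ - 8,  -  4.63,  -  3, - 1/2, - 7/16,0,0,4/7,2, 2, 3, 4.56,8 , 9]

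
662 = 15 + 647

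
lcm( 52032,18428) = 884544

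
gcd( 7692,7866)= 6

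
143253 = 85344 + 57909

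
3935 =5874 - 1939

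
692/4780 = 173/1195 = 0.14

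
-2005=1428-3433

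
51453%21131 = 9191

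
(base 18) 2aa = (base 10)838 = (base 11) 6a2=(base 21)1ij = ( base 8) 1506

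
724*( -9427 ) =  - 6825148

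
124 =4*31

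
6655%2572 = 1511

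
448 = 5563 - 5115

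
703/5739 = 703/5739 = 0.12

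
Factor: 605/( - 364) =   -  2^(-2)*5^1*7^( - 1 )*11^2 * 13^( - 1 ) 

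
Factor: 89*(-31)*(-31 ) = 31^2 * 89^1 =85529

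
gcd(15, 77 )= 1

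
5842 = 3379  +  2463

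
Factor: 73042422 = 2^1*3^1*19^1*449^1*1427^1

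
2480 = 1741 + 739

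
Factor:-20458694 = -2^1*10229347^1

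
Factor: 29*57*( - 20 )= - 2^2*3^1*5^1*19^1*29^1 = - 33060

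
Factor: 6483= 3^1*2161^1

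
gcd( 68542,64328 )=86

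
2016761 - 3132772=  - 1116011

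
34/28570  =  17/14285 = 0.00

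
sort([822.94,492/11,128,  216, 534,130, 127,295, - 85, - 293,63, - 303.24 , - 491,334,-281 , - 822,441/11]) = [ - 822, - 491 , - 303.24, - 293, -281, - 85, 441/11,492/11, 63,  127,128,  130 , 216,295,334, 534,822.94]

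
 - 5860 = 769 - 6629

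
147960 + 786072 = 934032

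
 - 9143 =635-9778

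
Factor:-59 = -59^1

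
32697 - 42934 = -10237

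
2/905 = 2/905 = 0.00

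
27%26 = 1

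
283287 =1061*267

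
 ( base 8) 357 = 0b11101111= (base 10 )239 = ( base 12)17B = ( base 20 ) bj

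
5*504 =2520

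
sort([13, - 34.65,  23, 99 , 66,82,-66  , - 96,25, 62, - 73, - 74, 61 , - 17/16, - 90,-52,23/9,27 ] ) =[ - 96, - 90, - 74,-73,- 66 , - 52,-34.65, - 17/16,23/9,13,  23, 25,27,  61, 62, 66,82,99 ]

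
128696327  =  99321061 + 29375266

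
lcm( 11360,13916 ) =556640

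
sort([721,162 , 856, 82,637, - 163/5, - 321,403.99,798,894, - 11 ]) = [ - 321, - 163/5,-11,82 , 162 , 403.99, 637,721,798,856,894 ] 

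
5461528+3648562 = 9110090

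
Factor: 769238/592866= 384619/296433 = 3^(- 3 )* 10979^(- 1)*384619^1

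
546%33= 18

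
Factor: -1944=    - 2^3*3^5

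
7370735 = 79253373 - 71882638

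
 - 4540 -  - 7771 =3231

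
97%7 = 6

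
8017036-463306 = 7553730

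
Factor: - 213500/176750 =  - 2^1*61^1*101^( - 1)= - 122/101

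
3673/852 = 4 + 265/852= 4.31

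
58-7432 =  - 7374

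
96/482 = 48/241 = 0.20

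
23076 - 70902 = - 47826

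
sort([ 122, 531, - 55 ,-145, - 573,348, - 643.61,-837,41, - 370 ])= [  -  837, - 643.61, -573, - 370, - 145, - 55,41,122, 348, 531]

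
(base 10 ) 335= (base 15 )175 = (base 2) 101001111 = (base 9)412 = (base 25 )DA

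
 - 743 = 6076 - 6819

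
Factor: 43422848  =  2^7 * 7^1 * 48463^1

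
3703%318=205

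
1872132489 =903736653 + 968395836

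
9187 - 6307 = 2880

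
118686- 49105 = 69581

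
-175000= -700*250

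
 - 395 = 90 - 485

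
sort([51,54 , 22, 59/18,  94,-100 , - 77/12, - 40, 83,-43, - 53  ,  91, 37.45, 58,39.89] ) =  [ - 100 ,-53, - 43, - 40,-77/12,59/18 , 22,37.45,  39.89, 51, 54,58, 83,91,94]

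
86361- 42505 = 43856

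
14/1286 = 7/643 = 0.01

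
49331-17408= 31923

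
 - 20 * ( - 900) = 18000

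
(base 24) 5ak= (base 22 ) 6ag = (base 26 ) 4gk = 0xc44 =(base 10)3140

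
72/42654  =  12/7109 = 0.00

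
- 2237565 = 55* (-40683)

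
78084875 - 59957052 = 18127823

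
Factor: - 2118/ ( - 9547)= 2^1 * 3^1*353^1*9547^ ( - 1)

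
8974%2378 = 1840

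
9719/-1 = - 9719/1  =  - 9719.00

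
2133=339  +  1794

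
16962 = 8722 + 8240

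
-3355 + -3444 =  - 6799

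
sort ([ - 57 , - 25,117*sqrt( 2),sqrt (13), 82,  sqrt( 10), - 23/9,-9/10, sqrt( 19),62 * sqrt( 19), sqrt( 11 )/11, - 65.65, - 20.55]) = [ - 65.65, -57,-25,-20.55, - 23/9, - 9/10,sqrt( 11)/11, sqrt( 10),  sqrt(13), sqrt( 19), 82,117*sqrt( 2 ),62*sqrt (19 ) ]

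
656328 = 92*7134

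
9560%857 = 133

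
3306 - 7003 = -3697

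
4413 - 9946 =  - 5533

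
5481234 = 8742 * 627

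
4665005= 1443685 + 3221320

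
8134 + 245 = 8379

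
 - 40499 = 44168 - 84667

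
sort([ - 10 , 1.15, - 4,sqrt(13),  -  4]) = [ - 10,  -  4, - 4, 1.15, sqrt( 13 ) ] 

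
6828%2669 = 1490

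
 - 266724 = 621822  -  888546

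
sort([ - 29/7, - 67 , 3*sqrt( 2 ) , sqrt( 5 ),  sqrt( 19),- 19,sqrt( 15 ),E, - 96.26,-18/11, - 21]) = [ - 96.26, - 67, - 21, - 19, - 29/7, - 18/11, sqrt( 5), E,sqrt( 15 ), 3*sqrt (2),sqrt( 19)]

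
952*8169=7776888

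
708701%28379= 27605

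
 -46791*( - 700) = 32753700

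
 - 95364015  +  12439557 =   -  82924458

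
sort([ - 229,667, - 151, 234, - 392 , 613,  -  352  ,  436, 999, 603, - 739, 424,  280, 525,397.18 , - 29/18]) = [-739 , - 392, - 352,  -  229, - 151, - 29/18, 234, 280, 397.18, 424,  436, 525, 603, 613, 667,  999 ]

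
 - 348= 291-639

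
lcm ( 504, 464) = 29232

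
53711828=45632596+8079232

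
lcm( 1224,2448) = 2448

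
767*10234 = 7849478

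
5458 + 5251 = 10709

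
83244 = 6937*12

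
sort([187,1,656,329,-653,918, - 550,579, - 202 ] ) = [ - 653, - 550, - 202 , 1,  187, 329,579,656,918 ]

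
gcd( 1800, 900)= 900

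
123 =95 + 28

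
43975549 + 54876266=98851815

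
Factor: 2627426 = 2^1*71^1*18503^1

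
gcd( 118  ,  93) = 1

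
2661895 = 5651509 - 2989614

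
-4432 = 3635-8067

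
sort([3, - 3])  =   [ - 3,3] 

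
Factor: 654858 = 2^1 * 3^3*67^1*181^1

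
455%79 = 60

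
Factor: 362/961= 2^1*31^ (-2)*181^1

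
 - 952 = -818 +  - 134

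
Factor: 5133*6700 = 2^2*3^1*5^2*29^1* 59^1*67^1 =34391100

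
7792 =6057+1735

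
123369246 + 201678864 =325048110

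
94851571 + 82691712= 177543283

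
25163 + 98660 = 123823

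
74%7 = 4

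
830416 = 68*12212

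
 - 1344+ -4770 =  - 6114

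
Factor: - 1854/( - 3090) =3^1*5^( - 1)  =  3/5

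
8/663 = 8/663 = 0.01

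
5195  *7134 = 37061130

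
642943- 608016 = 34927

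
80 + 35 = 115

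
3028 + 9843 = 12871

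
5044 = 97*52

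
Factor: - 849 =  - 3^1*283^1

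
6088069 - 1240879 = 4847190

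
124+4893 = 5017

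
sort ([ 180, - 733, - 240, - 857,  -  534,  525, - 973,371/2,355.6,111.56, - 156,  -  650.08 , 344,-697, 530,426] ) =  [ - 973,- 857, - 733, - 697, - 650.08, - 534 ,-240, - 156, 111.56,180,371/2, 344,  355.6,426,525, 530]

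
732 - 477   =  255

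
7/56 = 1/8=0.12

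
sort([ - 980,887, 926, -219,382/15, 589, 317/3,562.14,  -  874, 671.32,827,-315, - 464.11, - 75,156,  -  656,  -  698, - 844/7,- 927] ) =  [  -  980 , - 927, - 874, - 698, - 656,  -  464.11,-315,  -  219, - 844/7,-75,382/15, 317/3, 156,562.14 , 589, 671.32, 827,887, 926]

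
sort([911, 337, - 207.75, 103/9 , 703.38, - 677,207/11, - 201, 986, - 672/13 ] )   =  [ - 677, - 207.75,-201, - 672/13, 103/9,207/11, 337,703.38,911,  986] 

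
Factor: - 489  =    -  3^1*163^1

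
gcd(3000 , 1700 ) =100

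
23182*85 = 1970470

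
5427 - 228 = 5199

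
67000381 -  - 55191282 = 122191663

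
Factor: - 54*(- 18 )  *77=2^2*3^5*7^1*11^1 = 74844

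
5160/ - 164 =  - 1290/41= - 31.46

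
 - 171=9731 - 9902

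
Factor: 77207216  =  2^4*577^1*8363^1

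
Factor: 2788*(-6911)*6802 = -131060038136 = -2^3*17^1* 19^1 * 41^1*  179^1 * 6911^1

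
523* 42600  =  22279800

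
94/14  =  47/7 = 6.71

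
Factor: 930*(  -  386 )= -2^2 * 3^1*5^1*31^1*193^1= -  358980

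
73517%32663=8191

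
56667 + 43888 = 100555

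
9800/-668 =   -  2450/167= - 14.67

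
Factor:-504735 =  - 3^1*5^1* 7^1*11^1*19^1*23^1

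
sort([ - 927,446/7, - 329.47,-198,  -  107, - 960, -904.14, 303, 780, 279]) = [ - 960, - 927 , - 904.14, - 329.47, - 198,-107, 446/7,279, 303,780]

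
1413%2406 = 1413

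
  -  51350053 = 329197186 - 380547239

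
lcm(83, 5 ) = 415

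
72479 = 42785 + 29694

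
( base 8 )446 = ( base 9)356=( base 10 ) 294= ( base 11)248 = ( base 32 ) 96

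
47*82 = 3854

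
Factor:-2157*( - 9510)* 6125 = 125642553750  =  2^1 * 3^2*5^4 * 7^2 * 317^1 *719^1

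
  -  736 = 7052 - 7788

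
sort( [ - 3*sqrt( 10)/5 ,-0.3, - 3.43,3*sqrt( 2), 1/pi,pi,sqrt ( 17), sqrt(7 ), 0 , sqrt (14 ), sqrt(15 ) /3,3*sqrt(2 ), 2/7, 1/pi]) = [ - 3.43, - 3  *sqrt(10)/5, - 0.3, 0, 2/7,1/pi, 1/pi, sqrt(15 ) /3,sqrt(7),  pi,sqrt(14 ),sqrt(17 ),  3 * sqrt(2 ), 3*sqrt( 2)]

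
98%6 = 2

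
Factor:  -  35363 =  - 35363^1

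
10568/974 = 10 + 414/487 = 10.85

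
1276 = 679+597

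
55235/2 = 27617+1/2 = 27617.50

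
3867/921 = 1289/307=4.20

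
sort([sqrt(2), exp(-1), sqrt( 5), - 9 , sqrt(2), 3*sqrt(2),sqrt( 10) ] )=[  -  9, exp( - 1) , sqrt(2), sqrt( 2 ), sqrt( 5), sqrt( 10), 3*sqrt(2) ] 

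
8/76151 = 8/76151 = 0.00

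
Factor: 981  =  3^2 *109^1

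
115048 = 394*292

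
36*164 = 5904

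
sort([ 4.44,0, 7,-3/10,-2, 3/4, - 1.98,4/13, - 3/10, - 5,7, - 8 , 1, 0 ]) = [ - 8, - 5,  -  2, - 1.98, - 3/10, - 3/10, 0, 0, 4/13,  3/4,  1, 4.44, 7, 7]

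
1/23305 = 1/23305 = 0.00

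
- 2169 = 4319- 6488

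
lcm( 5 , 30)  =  30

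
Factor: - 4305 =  - 3^1 * 5^1*7^1*41^1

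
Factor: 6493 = 43^1*151^1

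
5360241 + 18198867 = 23559108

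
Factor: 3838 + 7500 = 2^1*5669^1=11338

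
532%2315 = 532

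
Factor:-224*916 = - 2^7*7^1* 229^1 = -205184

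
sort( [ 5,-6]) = [- 6,5 ]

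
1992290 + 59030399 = 61022689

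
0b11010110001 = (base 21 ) 3ic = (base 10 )1713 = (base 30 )1R3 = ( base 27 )29c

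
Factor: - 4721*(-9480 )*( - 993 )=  - 2^3*3^2*5^1*79^1*331^1* 4721^1=- 44441794440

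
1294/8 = 161 + 3/4 =161.75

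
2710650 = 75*36142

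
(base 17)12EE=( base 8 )13157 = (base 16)166f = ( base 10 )5743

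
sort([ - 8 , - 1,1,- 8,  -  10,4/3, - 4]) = [ -10, - 8, - 8, - 4,-1,1,4/3 ] 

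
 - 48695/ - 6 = 48695/6 = 8115.83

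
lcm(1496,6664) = 73304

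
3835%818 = 563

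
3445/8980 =689/1796 = 0.38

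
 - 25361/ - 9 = 2817+8/9=2817.89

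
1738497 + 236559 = 1975056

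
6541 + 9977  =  16518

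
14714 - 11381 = 3333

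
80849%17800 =9649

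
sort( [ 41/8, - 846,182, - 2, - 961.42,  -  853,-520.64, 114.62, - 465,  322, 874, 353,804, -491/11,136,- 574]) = [ - 961.42, - 853, - 846, - 574, -520.64,-465, - 491/11, - 2,  41/8, 114.62, 136, 182,  322,  353, 804,874]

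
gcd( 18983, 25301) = 1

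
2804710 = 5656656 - 2851946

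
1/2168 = 1/2168 = 0.00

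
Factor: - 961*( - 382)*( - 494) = - 181348388 = -2^2*13^1*19^1 * 31^2*191^1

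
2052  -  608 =1444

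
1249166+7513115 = 8762281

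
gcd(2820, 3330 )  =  30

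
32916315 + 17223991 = 50140306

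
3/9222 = 1/3074=0.00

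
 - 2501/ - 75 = 33 + 26/75  =  33.35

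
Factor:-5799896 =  - 2^3 * 53^1*13679^1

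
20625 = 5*4125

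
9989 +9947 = 19936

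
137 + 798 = 935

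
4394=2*2197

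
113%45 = 23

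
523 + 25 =548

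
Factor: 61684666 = 2^1*23^1*113^1*11867^1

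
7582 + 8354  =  15936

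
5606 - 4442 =1164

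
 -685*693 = - 474705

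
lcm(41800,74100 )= 1630200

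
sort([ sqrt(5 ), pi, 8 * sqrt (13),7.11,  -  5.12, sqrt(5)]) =[-5.12 , sqrt(5), sqrt(5 ), pi, 7.11, 8*sqrt(13)] 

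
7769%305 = 144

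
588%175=63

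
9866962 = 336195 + 9530767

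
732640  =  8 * 91580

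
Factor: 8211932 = 2^2*2052983^1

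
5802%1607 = 981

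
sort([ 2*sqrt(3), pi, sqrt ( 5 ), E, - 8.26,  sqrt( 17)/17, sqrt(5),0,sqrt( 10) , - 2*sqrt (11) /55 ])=[ - 8.26,-2*sqrt( 11 ) /55, 0,  sqrt( 17)/17, sqrt( 5 ), sqrt( 5), E, pi, sqrt (10), 2*sqrt( 3)]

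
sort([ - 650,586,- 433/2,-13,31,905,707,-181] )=[ - 650, - 433/2, - 181, - 13, 31, 586, 707, 905 ] 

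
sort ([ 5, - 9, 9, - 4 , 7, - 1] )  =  [ - 9,  -  4, - 1,5, 7,9 ] 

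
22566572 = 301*74972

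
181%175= 6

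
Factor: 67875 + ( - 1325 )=66550  =  2^1*5^2*11^3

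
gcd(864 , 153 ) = 9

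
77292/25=77292/25 = 3091.68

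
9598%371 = 323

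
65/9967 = 65/9967= 0.01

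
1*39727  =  39727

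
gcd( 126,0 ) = 126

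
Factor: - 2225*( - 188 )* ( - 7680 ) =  - 2^11*3^1*5^3 *47^1* 89^1= - 3212544000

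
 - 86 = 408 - 494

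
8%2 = 0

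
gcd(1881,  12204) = 9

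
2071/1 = 2071 =2071.00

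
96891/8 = 96891/8 = 12111.38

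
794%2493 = 794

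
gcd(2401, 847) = 7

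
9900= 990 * 10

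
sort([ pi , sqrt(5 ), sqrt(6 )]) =[sqrt(5), sqrt(6 ), pi] 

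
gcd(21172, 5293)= 5293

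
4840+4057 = 8897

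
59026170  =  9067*6510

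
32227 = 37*871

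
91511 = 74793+16718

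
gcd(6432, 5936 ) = 16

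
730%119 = 16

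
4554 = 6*759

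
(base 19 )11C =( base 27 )ee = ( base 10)392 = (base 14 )200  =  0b110001000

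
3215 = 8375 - 5160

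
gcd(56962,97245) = 1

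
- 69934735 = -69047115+-887620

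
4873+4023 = 8896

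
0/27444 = 0= 0.00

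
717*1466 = 1051122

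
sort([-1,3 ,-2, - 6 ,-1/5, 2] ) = [- 6,-2 , - 1, - 1/5,2,3] 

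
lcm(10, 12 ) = 60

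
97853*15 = 1467795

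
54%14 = 12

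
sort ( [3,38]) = [3, 38 ]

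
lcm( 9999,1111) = 9999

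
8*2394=19152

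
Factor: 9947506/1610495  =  2^1*5^( - 1) * 17^ ( - 1 )*18947^ ( - 1)* 4973753^1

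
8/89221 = 8/89221 = 0.00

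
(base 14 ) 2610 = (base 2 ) 1101000010110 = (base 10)6678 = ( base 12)3a46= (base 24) be6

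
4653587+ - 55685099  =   - 51031512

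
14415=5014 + 9401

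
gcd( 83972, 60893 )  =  7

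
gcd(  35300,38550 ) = 50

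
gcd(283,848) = 1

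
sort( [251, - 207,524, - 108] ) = [ -207, -108,251,524 ]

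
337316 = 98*3442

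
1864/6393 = 1864/6393 = 0.29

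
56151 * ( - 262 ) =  - 14711562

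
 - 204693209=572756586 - 777449795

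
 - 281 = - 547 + 266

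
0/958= 0 = 0.00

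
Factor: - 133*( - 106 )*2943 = 2^1*3^3 * 7^1*19^1*53^1 *109^1 = 41490414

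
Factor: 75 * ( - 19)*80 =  - 114000 = - 2^4*3^1*5^3* 19^1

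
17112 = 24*713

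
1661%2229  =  1661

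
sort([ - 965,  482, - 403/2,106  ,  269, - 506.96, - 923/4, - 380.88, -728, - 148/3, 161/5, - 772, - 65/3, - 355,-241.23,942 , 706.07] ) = [ - 965, - 772, - 728, - 506.96,  -  380.88, - 355, - 241.23, - 923/4,-403/2, - 148/3, - 65/3,  161/5,106, 269,  482,706.07 , 942 ]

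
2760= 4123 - 1363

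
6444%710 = 54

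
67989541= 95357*713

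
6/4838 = 3/2419 =0.00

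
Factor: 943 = 23^1*41^1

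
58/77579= 58/77579 = 0.00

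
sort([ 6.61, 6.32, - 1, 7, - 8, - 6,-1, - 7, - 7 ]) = [-8, - 7, - 7, - 6,-1 , - 1, 6.32, 6.61 , 7]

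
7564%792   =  436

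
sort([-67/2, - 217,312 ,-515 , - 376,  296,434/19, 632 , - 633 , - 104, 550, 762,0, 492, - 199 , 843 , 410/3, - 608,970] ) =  [ - 633, - 608, - 515, - 376, - 217, - 199, - 104, - 67/2,0, 434/19, 410/3,296,312, 492, 550, 632,762, 843,970 ]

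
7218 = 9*802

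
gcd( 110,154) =22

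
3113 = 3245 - 132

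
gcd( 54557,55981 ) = 89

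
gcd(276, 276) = 276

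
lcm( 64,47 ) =3008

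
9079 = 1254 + 7825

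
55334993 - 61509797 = - 6174804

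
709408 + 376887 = 1086295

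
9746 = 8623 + 1123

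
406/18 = 22+5/9 = 22.56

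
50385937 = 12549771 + 37836166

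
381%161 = 59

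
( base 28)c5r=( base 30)aj5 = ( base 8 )22547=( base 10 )9575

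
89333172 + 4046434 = 93379606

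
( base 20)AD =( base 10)213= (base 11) 184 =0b11010101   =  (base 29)7a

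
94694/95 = 996 + 74/95 = 996.78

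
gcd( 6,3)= 3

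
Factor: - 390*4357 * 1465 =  - 2^1*3^1*5^2*13^1*293^1*4357^1 = - 2489371950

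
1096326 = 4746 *231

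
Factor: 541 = 541^1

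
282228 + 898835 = 1181063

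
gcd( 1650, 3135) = 165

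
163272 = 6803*24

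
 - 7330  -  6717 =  - 14047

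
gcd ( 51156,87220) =196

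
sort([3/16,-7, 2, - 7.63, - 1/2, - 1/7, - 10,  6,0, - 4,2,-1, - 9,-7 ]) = [- 10, - 9,  -  7.63, - 7 ,-7,- 4,  -  1,-1/2,  -  1/7, 0,3/16,2, 2, 6]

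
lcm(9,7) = 63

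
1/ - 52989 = - 1 + 52988/52989 =-0.00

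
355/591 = 355/591 = 0.60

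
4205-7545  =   - 3340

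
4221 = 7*603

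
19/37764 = 19/37764 = 0.00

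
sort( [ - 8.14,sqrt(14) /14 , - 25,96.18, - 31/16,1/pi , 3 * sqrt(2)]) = [ - 25,-8.14, - 31/16 , sqrt(14)/14, 1/pi,3  *sqrt( 2),96.18]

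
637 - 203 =434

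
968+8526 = 9494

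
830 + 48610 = 49440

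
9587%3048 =443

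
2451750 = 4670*525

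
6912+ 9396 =16308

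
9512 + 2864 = 12376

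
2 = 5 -3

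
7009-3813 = 3196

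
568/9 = 568/9  =  63.11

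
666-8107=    - 7441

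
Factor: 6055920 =2^4*3^2*5^1*13^1*647^1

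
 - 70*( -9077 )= 635390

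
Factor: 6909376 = 2^6*47^1*2297^1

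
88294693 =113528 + 88181165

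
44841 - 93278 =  -48437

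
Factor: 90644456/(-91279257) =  - 2^3*3^ ( - 1)*7^1*233^1*6947^1*30426419^( - 1 ) 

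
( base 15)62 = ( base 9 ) 112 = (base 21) 48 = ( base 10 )92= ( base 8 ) 134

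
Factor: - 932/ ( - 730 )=2^1*5^( - 1)*73^( - 1 )*233^1= 466/365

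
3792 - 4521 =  - 729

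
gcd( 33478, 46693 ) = 881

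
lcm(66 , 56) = 1848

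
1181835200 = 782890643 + 398944557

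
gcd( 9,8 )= 1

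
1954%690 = 574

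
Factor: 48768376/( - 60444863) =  - 2^3*17^1*358591^1*60444863^(- 1)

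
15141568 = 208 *72796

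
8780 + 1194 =9974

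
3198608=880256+2318352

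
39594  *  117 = 4632498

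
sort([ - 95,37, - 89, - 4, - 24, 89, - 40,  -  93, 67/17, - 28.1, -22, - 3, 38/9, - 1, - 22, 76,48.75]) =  [ - 95, - 93  , - 89, - 40, - 28.1, -24, - 22, -22 , - 4 , - 3, - 1, 67/17,38/9,37, 48.75, 76, 89]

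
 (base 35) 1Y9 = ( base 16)978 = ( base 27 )38L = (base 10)2424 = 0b100101111000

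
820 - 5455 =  - 4635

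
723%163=71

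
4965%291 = 18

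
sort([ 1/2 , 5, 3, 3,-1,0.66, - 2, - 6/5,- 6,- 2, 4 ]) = [ - 6,-2, -2, - 6/5,-1,1/2, 0.66,3, 3 , 4, 5 ]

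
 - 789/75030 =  - 1 + 24747/25010 = - 0.01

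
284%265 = 19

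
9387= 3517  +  5870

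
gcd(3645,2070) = 45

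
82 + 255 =337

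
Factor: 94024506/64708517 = 2^1*3^1 * 23^1*681337^1  *  64708517^(-1)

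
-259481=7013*( - 37 )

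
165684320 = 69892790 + 95791530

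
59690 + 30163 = 89853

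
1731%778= 175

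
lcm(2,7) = 14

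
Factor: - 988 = -2^2*13^1 * 19^1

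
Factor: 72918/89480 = 36459/44740 =2^( - 2)*3^2*5^( - 1)*2237^ ( - 1)*4051^1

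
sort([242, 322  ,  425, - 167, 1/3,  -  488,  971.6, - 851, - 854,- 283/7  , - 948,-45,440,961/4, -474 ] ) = [ -948,-854, - 851 , - 488, - 474, - 167,  -  45,-283/7, 1/3, 961/4,  242,  322,425,440,  971.6]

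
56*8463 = 473928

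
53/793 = 53/793 = 0.07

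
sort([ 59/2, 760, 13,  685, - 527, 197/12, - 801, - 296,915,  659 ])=[ - 801,-527, - 296, 13,197/12,  59/2, 659,685, 760,915 ]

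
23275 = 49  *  475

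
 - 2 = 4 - 6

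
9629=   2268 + 7361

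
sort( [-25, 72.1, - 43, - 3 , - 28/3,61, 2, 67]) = [-43, - 25,-28/3, -3 , 2,61,67, 72.1]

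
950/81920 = 95/8192= 0.01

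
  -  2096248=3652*( - 574)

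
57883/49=8269/7 = 1181.29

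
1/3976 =1/3976 = 0.00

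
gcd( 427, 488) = 61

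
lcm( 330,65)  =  4290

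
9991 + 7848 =17839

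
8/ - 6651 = - 1 + 6643/6651 = - 0.00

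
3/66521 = 3/66521 = 0.00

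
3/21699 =1/7233 = 0.00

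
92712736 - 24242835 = 68469901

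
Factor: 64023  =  3^1*21341^1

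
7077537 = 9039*783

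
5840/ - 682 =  - 2920/341 = -8.56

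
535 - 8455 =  -7920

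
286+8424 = 8710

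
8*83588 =668704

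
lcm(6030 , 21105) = 42210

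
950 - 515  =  435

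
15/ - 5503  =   - 15/5503 = - 0.00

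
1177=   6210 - 5033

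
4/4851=4/4851 = 0.00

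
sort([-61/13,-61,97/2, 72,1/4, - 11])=[-61, - 11 , - 61/13  ,  1/4, 97/2,72]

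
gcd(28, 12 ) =4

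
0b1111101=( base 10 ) 125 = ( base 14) 8D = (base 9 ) 148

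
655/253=655/253 =2.59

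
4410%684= 306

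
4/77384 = 1/19346 =0.00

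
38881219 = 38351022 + 530197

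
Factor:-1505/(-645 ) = 7/3= 3^ ( - 1 ) * 7^1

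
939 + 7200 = 8139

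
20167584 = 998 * 20208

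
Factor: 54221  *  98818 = 5358010778= 2^1*59^1  *919^1  *  49409^1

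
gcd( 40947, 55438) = 1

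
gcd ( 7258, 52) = 2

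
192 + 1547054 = 1547246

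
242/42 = 121/21=   5.76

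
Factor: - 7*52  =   - 364 = - 2^2*7^1  *  13^1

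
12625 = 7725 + 4900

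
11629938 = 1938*6001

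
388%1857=388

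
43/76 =43/76 = 0.57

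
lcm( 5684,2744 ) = 79576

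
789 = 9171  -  8382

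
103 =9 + 94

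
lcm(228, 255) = 19380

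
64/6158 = 32/3079=0.01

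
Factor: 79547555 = 5^1 * 151^1 *105361^1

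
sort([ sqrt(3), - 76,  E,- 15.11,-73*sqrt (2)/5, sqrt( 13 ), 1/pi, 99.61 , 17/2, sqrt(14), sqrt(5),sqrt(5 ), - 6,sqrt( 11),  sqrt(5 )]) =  [ - 76, - 73*sqrt(2 )/5 , - 15.11, - 6,  1/pi, sqrt(3), sqrt( 5 ),sqrt(5 ),  sqrt( 5), E, sqrt( 11 ), sqrt(13 ),sqrt(14 ),17/2, 99.61] 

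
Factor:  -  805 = - 5^1*7^1*23^1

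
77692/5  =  15538 + 2/5 = 15538.40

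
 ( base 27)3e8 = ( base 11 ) 1a2a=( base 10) 2573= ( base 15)B68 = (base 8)5015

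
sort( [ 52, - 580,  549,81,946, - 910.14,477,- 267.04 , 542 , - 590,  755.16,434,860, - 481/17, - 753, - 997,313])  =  [ - 997, - 910.14, - 753, - 590, - 580, - 267.04, - 481/17,52,  81, 313,434,477, 542,549,755.16,860,946]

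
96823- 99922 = -3099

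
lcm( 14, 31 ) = 434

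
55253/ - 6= - 9209+1/6  =  - 9208.83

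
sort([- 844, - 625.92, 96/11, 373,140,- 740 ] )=[ - 844,-740, - 625.92,96/11,140, 373 ] 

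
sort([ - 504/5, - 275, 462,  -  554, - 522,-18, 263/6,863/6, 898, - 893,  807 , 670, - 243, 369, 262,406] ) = [-893, - 554,-522, - 275, - 243, - 504/5, - 18, 263/6, 863/6,262,  369, 406,462, 670,807,898 ]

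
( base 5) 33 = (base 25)i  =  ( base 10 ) 18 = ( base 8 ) 22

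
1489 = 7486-5997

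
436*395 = 172220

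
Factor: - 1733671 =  - 23^1*75377^1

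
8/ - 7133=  - 8/7133 = - 0.00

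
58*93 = 5394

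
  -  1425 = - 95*15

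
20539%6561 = 856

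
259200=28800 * 9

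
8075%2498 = 581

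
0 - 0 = 0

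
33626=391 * 86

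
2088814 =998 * 2093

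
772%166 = 108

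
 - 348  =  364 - 712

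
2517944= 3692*682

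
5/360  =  1/72 =0.01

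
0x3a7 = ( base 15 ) 425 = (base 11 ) 780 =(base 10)935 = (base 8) 1647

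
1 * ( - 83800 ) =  - 83800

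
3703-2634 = 1069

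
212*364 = 77168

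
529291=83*6377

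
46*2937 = 135102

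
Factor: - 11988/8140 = - 81/55 = -3^4 * 5^( - 1)* 11^(-1) 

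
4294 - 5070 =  - 776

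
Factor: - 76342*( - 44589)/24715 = 3404013438/24715 = 2^1 * 3^1 *5^( - 1)*7^2*19^1*41^1*89^1 * 167^1*4943^ ( - 1 ) 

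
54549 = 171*319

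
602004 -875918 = -273914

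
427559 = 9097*47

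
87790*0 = 0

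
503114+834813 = 1337927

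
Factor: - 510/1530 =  - 3^( - 1) = - 1/3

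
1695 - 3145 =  - 1450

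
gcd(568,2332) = 4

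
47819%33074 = 14745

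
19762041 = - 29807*( - 663) 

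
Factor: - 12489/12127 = -3^1 * 23^1*67^( - 1) = - 69/67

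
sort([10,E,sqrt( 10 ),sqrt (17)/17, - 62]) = [ - 62,sqrt( 17) /17,E,sqrt( 10),10] 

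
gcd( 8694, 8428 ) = 14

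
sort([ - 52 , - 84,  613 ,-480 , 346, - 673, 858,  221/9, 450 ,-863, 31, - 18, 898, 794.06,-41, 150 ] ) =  [ - 863, - 673, - 480, - 84, - 52, - 41, -18,221/9, 31, 150, 346 , 450,  613 , 794.06 , 858,898]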